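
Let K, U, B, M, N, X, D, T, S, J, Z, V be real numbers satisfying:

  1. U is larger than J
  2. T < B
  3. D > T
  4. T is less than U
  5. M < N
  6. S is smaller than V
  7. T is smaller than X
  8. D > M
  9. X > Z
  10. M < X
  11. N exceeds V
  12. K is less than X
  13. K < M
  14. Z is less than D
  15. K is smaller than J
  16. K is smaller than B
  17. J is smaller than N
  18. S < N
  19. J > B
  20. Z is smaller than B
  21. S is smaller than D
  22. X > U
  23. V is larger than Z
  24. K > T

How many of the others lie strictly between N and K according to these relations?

3

Chaining upward from K reaches: B, J, M, U, X, D.
Chaining downward from N reaches: Z, T, S, B, J, M, V.
Strictly between K and N are those in both lists: B, J, M — 3 elements.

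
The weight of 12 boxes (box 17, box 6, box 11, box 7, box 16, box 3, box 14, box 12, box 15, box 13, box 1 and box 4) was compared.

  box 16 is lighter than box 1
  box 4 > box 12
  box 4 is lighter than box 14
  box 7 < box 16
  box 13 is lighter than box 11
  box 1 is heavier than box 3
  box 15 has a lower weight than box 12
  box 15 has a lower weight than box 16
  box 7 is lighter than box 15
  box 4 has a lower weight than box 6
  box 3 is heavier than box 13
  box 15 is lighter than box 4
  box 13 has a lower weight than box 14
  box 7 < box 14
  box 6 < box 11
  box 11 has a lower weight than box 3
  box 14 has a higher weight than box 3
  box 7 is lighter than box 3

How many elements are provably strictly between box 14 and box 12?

The relations place box 12 below box 14. An element lies strictly between them when it is forced above box 12 and also forced below box 14.
Above box 12: {box 4, box 6, box 11, box 3, box 1}. Below box 14: {box 7, box 15, box 13, box 4, box 6, box 11, box 3}.
Intersection: {box 4, box 6, box 11, box 3} — 4.

4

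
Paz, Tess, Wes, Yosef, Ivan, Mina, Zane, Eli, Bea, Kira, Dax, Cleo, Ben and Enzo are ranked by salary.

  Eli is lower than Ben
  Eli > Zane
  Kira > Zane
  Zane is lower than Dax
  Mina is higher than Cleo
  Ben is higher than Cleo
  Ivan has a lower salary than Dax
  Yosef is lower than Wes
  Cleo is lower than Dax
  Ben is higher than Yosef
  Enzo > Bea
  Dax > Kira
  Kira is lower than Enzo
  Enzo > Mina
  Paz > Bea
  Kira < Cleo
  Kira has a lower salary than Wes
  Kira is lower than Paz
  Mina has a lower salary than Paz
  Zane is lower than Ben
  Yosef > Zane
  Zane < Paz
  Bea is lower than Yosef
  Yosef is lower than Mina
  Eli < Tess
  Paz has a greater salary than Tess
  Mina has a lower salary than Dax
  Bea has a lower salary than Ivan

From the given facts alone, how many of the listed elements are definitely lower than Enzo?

6

Directly below Enzo: Kira, Bea, Mina.
One step further: Zane, Cleo, Yosef (6 so far).
Nothing else is reachable below Enzo; 6 in all.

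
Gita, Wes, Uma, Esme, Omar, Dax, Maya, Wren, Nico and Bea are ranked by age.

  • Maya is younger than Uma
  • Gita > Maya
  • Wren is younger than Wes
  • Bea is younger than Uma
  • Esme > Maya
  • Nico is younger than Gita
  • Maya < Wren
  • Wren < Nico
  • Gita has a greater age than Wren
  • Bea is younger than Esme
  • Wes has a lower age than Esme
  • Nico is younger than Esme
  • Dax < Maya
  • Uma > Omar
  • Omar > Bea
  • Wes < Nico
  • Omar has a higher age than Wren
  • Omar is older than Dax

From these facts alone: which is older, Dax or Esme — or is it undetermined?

Following the relations from Dax: Dax < Maya < Wren < Wes < Nico < Esme.
So Esme is older.

Esme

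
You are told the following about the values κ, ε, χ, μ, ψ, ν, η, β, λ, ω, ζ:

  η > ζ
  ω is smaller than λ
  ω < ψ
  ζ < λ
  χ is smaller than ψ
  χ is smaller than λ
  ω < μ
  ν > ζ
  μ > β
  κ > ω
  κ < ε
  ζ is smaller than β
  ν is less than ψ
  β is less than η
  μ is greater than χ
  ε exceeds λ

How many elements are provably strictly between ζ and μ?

1

Chaining upward from ζ reaches: β, η, ν, ψ, λ, ε.
Chaining downward from μ reaches: ω, χ, β.
Strictly between ζ and μ are those in both lists: β — 1 element.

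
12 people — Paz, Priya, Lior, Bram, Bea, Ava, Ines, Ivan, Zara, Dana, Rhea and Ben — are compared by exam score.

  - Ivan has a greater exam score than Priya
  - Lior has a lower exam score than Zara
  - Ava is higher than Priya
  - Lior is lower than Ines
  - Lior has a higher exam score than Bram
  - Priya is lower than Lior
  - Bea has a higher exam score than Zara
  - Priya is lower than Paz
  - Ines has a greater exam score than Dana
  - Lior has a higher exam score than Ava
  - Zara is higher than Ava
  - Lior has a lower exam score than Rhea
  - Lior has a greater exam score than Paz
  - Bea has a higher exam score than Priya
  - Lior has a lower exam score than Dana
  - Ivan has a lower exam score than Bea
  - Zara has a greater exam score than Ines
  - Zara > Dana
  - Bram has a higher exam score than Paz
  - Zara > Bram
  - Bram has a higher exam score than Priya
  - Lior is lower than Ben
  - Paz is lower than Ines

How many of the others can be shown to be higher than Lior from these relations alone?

6

Directly above Lior: Ben, Rhea, Dana, Ines, Zara.
One step further: Bea (6 so far).
No other element is forced above Lior by the given relations, so the count is 6.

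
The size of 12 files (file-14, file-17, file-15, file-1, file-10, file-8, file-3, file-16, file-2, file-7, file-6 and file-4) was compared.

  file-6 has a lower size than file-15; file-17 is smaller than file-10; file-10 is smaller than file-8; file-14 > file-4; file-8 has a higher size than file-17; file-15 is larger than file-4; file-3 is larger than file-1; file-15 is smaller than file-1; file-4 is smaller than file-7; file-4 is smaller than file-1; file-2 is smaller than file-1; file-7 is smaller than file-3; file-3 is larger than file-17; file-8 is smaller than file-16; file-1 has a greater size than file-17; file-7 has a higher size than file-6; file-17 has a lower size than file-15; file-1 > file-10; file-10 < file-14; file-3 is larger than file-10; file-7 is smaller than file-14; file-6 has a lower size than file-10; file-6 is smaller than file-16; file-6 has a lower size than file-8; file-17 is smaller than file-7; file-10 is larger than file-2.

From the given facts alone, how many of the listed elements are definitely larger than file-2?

From file-2 the given relations immediately reach file-10, file-1.
From those, file-8, file-14, file-3 — 5 in total.
From those, file-16 — 6 in total.
Nothing else is reachable above file-2; 6 in all.

6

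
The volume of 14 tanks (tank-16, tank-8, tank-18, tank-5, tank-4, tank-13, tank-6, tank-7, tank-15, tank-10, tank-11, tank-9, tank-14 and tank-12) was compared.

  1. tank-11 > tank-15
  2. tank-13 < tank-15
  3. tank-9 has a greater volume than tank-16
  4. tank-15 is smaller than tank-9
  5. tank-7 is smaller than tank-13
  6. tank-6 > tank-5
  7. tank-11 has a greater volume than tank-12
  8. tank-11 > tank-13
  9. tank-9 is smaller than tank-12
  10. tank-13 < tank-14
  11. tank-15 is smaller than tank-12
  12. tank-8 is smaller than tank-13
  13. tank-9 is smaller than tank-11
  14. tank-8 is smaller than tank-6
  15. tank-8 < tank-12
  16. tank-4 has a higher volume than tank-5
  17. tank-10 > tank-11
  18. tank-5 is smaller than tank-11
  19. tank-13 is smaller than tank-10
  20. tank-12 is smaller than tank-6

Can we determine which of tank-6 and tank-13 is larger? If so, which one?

tank-6

Following the relations from tank-13: tank-13 < tank-15 < tank-9 < tank-12 < tank-6.
So tank-6 is larger.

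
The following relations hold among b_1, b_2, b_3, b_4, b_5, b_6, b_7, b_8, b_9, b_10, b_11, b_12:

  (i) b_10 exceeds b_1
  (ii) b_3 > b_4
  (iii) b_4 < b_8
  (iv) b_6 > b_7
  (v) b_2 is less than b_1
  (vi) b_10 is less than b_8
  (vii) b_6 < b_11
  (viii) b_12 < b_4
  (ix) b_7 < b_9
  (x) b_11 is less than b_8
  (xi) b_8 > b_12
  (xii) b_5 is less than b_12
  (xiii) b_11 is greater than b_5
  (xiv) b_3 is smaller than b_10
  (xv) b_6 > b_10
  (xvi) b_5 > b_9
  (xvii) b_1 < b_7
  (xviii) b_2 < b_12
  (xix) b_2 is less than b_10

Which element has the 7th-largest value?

b_12

Chaining the given pairs: b_2 < b_1 < b_7 < b_9 < b_5 < b_12 < b_4 < b_3 < b_10 < b_6 < b_11 < b_8.
The 7th largest is b_12.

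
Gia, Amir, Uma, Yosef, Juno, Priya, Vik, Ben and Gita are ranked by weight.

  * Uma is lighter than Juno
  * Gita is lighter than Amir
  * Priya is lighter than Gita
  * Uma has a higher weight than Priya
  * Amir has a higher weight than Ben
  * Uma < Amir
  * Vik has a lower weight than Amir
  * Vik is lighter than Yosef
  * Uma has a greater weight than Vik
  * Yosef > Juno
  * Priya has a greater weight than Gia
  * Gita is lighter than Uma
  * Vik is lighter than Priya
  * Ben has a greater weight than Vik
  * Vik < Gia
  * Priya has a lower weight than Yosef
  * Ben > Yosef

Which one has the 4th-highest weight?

Chaining the given pairs: Vik < Gia < Priya < Gita < Uma < Juno < Yosef < Ben < Amir.
Counting 4 from the largest end gives Juno.

Juno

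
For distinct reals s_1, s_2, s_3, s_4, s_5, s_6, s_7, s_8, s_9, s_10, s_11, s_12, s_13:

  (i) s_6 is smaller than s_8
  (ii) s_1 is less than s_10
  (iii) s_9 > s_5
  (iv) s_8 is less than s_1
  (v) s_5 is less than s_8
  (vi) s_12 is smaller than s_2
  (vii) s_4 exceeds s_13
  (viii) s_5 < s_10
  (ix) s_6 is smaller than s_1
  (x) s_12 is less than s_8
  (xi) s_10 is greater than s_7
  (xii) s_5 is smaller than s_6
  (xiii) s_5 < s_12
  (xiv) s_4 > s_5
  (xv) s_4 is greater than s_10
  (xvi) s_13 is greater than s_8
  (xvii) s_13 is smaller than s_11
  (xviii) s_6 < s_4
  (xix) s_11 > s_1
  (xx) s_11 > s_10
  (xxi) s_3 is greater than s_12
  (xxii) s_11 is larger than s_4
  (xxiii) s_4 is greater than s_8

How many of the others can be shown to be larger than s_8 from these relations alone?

5

From s_8 the given relations immediately reach s_1, s_13, s_4.
From those, s_10, s_11 — 5 in total.
No other element is forced above s_8 by the given relations, so the count is 5.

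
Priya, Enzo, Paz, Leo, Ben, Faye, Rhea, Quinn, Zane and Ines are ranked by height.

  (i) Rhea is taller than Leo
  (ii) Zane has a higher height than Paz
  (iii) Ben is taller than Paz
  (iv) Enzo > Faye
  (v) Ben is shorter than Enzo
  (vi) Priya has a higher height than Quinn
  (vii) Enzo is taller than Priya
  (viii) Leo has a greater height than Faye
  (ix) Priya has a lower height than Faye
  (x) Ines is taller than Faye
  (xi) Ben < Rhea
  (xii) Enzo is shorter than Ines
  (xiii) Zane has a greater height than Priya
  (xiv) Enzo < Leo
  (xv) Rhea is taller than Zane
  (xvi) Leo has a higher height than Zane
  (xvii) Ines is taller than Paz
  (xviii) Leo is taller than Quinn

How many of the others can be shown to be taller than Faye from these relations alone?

4

Directly above Faye: Enzo, Leo, Ines.
One step further: Rhea (4 so far).
Nothing else is reachable above Faye; 4 in all.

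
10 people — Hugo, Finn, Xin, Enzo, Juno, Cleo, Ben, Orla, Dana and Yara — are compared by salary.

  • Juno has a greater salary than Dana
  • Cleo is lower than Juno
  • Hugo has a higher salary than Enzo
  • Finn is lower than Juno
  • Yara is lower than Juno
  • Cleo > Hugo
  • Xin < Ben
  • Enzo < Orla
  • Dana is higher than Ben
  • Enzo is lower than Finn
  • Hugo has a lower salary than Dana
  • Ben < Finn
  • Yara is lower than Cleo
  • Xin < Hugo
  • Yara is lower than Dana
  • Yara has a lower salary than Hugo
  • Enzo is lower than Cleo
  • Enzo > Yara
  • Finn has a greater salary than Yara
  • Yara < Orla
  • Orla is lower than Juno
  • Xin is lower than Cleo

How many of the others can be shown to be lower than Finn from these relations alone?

Directly below Finn: Yara, Ben, Enzo.
One step further: Xin (4 so far).
Nothing else is reachable below Finn; 4 in all.

4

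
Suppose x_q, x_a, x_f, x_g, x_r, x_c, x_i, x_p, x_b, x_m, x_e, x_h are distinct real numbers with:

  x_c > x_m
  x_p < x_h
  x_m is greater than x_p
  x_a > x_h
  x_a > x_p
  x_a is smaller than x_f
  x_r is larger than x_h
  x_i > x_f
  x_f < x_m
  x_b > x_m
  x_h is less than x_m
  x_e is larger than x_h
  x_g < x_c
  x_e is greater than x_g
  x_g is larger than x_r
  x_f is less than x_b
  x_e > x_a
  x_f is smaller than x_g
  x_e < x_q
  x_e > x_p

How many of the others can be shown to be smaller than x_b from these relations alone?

5

The elements the relations force below x_b are x_p, x_h, x_a, x_f, x_m — no chain reaches any other.
That is 5.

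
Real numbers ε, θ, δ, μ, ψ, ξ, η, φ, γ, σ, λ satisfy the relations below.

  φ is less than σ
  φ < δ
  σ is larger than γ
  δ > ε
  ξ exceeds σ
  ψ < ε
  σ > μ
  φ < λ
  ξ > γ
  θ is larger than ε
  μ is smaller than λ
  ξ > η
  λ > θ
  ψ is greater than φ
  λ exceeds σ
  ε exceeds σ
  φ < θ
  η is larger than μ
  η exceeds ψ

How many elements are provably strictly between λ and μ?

3

Chaining upward from μ reaches: σ, ε, θ, η, δ, ξ.
Chaining downward from λ reaches: γ, φ, σ, ψ, ε, θ.
Strictly between μ and λ are those in both lists: σ, ε, θ — 3 elements.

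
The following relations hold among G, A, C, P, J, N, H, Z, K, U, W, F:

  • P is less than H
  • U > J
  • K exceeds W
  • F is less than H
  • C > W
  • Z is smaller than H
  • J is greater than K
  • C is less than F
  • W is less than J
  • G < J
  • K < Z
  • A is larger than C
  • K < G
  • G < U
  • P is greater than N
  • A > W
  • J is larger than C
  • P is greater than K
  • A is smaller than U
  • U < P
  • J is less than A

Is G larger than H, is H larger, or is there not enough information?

H

G < J and J < A give G < A.
Then A < U extends the chain to U.
With U < P: G < J < A < U < P.
With P < H: G < J < A < U < P < H.
So H is larger.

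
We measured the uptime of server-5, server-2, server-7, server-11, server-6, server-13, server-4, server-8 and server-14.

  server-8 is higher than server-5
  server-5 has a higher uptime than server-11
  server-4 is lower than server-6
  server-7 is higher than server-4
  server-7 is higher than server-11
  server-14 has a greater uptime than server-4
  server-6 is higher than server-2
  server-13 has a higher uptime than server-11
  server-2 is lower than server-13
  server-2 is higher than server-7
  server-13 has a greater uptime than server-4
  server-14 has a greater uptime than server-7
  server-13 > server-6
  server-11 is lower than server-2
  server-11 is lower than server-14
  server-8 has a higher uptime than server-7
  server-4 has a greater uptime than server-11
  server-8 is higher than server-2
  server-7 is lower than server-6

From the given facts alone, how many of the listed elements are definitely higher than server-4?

Directly above server-4: server-7, server-14, server-6, server-13.
One step further: server-2, server-8 (6 so far).
No other element is forced above server-4 by the given relations, so the count is 6.

6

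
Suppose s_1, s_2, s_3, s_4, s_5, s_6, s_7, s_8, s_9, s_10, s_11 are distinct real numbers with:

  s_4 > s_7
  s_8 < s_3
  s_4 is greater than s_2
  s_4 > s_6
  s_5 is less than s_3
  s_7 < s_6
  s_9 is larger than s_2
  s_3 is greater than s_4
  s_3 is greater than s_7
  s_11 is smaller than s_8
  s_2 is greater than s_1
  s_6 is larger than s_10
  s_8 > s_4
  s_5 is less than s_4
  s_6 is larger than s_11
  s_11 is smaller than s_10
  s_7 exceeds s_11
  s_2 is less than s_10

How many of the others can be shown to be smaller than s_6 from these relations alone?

From s_6 the given relations immediately reach s_11, s_7, s_10.
From those, s_2 — 4 in total.
From those, s_1 — 5 in total.
No other element is forced below s_6 by the given relations, so the count is 5.

5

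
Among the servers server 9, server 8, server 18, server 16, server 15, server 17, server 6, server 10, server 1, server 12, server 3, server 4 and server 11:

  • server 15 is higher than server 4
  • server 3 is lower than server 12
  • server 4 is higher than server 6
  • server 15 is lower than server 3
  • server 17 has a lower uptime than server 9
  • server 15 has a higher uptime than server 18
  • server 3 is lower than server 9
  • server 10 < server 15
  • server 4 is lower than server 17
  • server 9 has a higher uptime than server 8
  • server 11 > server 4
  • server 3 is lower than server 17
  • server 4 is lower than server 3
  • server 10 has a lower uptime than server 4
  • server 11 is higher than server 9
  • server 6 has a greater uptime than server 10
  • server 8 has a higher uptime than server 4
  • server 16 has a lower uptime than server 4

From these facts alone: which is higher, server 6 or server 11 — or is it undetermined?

server 11

The relevant relations are server 6 < server 4; server 4 < server 15; server 15 < server 3; server 3 < server 17; server 17 < server 9; server 9 < server 11.
Chaining these gives server 6 < server 4 < server 15 < server 3 < server 17 < server 9 < server 11.
So server 11 is higher.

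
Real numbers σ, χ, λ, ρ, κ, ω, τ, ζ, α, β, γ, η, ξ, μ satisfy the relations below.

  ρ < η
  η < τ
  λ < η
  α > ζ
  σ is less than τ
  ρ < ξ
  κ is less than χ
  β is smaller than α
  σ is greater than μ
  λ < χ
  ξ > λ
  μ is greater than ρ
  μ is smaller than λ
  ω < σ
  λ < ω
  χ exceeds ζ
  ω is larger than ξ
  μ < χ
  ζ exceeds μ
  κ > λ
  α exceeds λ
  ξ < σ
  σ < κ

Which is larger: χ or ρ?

χ

Link the given pairs in sequence: ρ < μ; μ < λ; λ < ξ; ξ < ω; ω < σ; σ < κ; κ < χ.
Chaining these gives ρ < μ < λ < ξ < ω < σ < κ < χ.
So ρ < χ; χ is the larger of the two.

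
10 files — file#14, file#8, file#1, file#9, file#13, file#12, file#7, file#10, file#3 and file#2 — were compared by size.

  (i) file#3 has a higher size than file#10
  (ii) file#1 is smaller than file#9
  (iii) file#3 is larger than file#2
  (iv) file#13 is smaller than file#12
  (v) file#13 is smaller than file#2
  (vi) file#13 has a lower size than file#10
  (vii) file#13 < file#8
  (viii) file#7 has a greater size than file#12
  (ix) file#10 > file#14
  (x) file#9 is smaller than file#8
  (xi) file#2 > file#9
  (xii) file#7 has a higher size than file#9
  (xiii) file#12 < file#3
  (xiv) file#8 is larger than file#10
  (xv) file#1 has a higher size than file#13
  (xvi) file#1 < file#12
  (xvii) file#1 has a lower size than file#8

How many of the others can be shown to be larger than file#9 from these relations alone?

4

Directly above file#9: file#2, file#7, file#8.
One step further: file#3 (4 so far).
Nothing else is reachable above file#9; 4 in all.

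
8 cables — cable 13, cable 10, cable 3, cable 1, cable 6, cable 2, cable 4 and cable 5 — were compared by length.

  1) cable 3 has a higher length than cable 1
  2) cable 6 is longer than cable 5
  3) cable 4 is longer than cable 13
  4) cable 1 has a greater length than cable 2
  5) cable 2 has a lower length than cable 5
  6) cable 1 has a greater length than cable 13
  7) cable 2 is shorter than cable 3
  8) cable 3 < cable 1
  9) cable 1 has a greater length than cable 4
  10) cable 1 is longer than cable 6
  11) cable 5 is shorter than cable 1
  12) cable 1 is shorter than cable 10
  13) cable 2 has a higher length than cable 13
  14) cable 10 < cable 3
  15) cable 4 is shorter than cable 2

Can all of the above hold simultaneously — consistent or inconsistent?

inconsistent

Chaining the given relations yields cable 1 < cable 10 < cable 3, so cable 1 < cable 3. But one relation states cable 3 < cable 1. These cannot both hold.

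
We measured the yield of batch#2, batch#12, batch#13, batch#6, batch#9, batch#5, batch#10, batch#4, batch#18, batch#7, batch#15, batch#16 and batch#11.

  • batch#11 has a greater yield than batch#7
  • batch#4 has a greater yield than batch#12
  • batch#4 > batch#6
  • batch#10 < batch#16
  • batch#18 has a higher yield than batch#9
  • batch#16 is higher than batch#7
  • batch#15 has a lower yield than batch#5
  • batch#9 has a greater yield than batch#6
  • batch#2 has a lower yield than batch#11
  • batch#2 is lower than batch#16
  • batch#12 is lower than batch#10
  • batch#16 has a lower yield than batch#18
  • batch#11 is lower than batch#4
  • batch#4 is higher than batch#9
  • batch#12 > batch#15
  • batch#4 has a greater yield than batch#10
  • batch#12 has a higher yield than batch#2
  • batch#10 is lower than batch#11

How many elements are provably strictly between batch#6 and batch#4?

1

The relations place batch#6 below batch#4. An element lies strictly between them when it is forced above batch#6 and also forced below batch#4.
Above batch#6: {batch#9, batch#18}. Below batch#4: {batch#7, batch#2, batch#15, batch#12, batch#10, batch#11, batch#9}.
Intersection: {batch#9} — 1.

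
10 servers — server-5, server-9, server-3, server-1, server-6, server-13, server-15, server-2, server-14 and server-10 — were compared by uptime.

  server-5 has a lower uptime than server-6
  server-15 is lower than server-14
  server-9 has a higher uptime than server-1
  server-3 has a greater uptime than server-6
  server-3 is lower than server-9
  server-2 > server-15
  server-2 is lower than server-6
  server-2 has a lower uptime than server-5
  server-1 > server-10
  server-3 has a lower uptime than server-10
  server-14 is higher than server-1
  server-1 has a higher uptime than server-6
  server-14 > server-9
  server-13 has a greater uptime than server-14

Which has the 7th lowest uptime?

Chaining the given pairs: server-15 < server-2 < server-5 < server-6 < server-3 < server-10 < server-1 < server-9 < server-14 < server-13.
The 7th smallest is server-1.

server-1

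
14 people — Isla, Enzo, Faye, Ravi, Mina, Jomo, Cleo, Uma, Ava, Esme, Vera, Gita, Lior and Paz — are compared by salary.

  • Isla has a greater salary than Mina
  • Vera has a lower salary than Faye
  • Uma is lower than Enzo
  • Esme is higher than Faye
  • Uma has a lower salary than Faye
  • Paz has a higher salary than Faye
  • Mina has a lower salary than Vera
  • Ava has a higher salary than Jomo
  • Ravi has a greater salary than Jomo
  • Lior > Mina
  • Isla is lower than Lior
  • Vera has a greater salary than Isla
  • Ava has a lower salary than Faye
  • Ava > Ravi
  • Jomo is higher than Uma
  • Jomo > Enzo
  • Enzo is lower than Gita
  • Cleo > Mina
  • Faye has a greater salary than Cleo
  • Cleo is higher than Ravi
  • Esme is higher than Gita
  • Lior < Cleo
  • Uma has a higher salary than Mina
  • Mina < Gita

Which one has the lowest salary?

Mina

Isla is not least since Mina < Isla; Uma is not least since Mina < Uma; Enzo is not least since Uma < Enzo; Lior is not least since Mina < Lior; Jomo is not least since Uma < Jomo; Vera is not least since Isla < Vera; Gita is not least since Enzo < Gita; Ravi is not least since Jomo < Ravi; Cleo is not least since Lior < Cleo; Ava is not least since Jomo < Ava; Faye is not least since Cleo < Faye; Paz is not least since Faye < Paz; Esme is not least since Gita < Esme.
Only Mina has nothing below it, so Mina is the lowest salary.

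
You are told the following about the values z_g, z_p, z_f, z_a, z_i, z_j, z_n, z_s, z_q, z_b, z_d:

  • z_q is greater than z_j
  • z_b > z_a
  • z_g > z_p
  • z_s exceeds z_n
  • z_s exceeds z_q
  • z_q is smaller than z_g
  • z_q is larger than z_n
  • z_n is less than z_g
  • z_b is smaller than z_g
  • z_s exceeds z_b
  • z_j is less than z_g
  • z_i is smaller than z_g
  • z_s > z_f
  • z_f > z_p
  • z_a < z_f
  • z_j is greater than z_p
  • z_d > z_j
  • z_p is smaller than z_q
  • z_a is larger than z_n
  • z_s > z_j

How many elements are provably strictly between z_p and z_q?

1

Chaining upward from z_p reaches: z_j, z_f, z_g, z_s, z_d.
Chaining downward from z_q reaches: z_n, z_j.
Strictly between z_p and z_q are those in both lists: z_j — 1 element.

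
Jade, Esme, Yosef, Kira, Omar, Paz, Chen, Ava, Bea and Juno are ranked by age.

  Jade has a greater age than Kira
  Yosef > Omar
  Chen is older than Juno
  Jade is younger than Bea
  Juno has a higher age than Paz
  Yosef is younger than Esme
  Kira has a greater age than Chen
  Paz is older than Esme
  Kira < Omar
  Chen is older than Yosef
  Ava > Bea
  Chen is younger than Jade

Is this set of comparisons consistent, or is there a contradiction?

inconsistent

We have Kira < Omar stated directly, yet also Omar < Yosef < Esme < Paz < Juno < Chen < Kira by chaining the others — so Omar < Kira. Contradiction.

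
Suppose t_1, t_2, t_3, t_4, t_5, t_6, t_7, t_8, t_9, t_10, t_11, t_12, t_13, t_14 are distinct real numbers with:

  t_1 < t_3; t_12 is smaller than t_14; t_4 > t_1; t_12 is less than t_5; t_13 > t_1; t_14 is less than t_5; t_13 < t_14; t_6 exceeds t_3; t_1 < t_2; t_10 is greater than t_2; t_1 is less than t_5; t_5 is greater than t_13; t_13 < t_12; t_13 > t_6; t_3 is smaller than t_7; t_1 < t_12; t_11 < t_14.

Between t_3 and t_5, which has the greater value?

t_3 < t_6 and t_6 < t_13 give t_3 < t_13.
With t_13 < t_12: t_3 < t_6 < t_13 < t_12.
With t_12 < t_14: t_3 < t_6 < t_13 < t_12 < t_14.
With t_14 < t_5: t_3 < t_6 < t_13 < t_12 < t_14 < t_5.
So t_3 < t_5; t_5 is the larger of the two.

t_5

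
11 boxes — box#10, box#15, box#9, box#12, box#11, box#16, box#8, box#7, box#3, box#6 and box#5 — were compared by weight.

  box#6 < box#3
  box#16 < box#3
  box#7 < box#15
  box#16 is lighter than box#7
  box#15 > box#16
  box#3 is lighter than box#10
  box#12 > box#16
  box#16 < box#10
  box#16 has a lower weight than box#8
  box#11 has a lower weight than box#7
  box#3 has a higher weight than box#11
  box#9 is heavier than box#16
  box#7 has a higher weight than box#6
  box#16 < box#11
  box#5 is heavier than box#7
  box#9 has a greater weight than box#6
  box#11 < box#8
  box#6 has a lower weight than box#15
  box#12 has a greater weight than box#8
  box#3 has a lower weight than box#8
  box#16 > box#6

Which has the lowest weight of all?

box#6

box#16 is not least since box#6 < box#16; box#11 is not least since box#16 < box#11; box#3 is not least since box#16 < box#3; box#7 is not least since box#11 < box#7; box#5 is not least since box#7 < box#5; box#8 is not least since box#16 < box#8; box#15 is not least since box#6 < box#15; box#10 is not least since box#16 < box#10; box#12 is not least since box#16 < box#12; box#9 is not least since box#6 < box#9.
Only box#6 has nothing below it, so box#6 is the lowest weight.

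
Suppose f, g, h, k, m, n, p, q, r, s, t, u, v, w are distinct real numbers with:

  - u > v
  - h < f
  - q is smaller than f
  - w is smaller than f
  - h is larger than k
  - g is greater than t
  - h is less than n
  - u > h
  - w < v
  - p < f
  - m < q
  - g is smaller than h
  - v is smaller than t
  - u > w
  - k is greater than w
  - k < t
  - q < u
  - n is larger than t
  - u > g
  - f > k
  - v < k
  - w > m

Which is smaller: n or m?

The relevant relations are m < w; w < v; v < k; k < t; t < g; g < h; h < n.
Chaining these gives m < w < v < k < t < g < h < n.
So m < n; m is the smaller of the two.

m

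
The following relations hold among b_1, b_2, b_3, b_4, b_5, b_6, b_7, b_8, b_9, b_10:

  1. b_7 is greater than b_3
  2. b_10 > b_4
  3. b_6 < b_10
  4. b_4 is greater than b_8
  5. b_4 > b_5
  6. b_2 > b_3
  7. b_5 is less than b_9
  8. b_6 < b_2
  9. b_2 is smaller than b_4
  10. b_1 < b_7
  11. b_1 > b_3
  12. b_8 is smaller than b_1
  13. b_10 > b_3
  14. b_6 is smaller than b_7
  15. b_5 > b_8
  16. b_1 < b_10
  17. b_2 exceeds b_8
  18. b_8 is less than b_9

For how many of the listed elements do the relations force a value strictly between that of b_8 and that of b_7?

1

The relations place b_8 below b_7. An element lies strictly between them when it is forced above b_8 and also forced below b_7.
Above b_8: {b_5, b_9, b_2, b_1, b_4, b_10}. Below b_7: {b_3, b_6, b_1}.
Intersection: {b_1} — 1.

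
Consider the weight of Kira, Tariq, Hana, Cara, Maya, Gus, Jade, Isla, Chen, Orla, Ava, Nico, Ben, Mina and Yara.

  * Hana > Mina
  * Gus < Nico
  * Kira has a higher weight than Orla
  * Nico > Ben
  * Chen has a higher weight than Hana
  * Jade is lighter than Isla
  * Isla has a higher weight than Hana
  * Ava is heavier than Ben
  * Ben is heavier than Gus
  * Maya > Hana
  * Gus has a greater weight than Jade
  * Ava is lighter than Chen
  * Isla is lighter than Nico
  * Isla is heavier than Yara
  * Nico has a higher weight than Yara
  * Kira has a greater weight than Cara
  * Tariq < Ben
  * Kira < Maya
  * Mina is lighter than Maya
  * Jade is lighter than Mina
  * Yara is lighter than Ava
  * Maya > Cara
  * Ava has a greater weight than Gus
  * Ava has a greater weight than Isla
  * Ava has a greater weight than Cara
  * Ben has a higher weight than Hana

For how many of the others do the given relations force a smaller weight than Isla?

4

Directly below Isla: Jade, Yara, Hana.
One step further: Mina (4 so far).
Nothing else is reachable below Isla; 4 in all.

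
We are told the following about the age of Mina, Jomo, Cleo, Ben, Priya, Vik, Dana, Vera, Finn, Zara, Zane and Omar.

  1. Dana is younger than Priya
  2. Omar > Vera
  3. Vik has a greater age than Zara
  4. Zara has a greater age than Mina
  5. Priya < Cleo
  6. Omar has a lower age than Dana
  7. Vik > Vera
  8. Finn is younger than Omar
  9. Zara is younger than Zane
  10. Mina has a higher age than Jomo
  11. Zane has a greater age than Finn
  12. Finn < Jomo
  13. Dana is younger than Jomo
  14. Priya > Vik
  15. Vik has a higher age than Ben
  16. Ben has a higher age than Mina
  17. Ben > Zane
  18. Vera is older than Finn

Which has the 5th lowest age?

Chaining the given pairs: Finn < Vera < Omar < Dana < Jomo < Mina < Zara < Zane < Ben < Vik < Priya < Cleo.
Counting 5 from the smallest end gives Jomo.

Jomo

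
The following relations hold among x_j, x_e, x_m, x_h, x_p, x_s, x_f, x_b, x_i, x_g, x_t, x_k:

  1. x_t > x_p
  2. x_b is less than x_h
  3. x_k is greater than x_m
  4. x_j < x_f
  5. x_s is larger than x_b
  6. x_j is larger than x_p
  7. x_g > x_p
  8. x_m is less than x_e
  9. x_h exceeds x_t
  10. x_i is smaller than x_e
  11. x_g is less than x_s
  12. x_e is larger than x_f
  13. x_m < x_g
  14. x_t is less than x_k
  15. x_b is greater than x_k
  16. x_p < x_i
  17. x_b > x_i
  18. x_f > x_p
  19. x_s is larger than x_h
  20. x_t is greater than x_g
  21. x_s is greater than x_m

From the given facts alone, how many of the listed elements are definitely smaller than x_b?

From x_b the given relations immediately reach x_i, x_k.
From those, x_p, x_m, x_t — 5 in total.
From those, x_g — 6 in total.
No other element is forced below x_b by the given relations, so the count is 6.

6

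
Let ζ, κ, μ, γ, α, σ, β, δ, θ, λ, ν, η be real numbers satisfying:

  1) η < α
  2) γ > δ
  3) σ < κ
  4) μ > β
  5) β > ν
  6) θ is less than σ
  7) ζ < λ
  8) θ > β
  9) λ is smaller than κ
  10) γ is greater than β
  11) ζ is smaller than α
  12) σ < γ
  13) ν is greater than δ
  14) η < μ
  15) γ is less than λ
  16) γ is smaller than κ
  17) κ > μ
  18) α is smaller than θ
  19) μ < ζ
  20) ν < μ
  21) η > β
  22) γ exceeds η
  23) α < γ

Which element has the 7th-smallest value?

α

Piecing the relations together gives one ordering: δ < ν < β < η < μ < ζ < α < θ < σ < γ < λ < κ.
The 7th smallest is α.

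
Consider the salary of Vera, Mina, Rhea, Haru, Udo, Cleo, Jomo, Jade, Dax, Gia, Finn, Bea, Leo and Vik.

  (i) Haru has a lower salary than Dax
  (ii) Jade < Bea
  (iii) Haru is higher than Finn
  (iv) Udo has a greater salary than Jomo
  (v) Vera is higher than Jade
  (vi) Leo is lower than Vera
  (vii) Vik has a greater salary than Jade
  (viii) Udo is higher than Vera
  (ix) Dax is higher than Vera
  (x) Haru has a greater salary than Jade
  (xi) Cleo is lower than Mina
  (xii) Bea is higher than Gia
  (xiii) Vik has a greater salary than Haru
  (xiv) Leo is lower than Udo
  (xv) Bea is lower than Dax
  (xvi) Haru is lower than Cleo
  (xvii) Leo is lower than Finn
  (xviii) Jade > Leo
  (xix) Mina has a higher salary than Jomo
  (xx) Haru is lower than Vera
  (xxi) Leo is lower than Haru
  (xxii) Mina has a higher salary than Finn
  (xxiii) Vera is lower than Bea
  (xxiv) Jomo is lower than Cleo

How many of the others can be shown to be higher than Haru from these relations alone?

7

From Haru the given relations immediately reach Vera, Cleo, Vik, Dax.
From those, Mina, Bea, Udo — 7 in total.
Nothing else is reachable above Haru; 7 in all.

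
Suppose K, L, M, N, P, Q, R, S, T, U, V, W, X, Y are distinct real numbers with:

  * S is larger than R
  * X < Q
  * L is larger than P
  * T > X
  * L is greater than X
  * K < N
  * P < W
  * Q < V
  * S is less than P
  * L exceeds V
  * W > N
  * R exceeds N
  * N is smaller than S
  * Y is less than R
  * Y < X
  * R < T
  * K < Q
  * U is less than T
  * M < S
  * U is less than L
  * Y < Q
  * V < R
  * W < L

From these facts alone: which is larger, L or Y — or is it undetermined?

Y < X and X < Q give Y < Q.
With Q < V: Y < X < Q < V.
Then V < R extends the chain to R.
Then R < S extends the chain to S.
With S < P: Y < X < Q < V < R < S < P.
Then P < W extends the chain to W.
Then W < L extends the chain to L.
So L is larger.

L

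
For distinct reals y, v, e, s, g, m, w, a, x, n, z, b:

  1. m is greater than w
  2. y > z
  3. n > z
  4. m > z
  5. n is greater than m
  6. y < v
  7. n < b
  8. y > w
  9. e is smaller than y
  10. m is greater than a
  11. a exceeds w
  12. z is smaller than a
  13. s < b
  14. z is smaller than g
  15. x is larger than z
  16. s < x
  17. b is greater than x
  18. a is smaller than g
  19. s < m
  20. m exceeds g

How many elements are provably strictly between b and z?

The relations place z below b. An element lies strictly between them when it is forced above z and also forced below b.
Above z: {y, x, v, a, g, m, n}. Below b: {s, w, x, a, g, m, n}.
Intersection: {x, a, g, m, n} — 5.

5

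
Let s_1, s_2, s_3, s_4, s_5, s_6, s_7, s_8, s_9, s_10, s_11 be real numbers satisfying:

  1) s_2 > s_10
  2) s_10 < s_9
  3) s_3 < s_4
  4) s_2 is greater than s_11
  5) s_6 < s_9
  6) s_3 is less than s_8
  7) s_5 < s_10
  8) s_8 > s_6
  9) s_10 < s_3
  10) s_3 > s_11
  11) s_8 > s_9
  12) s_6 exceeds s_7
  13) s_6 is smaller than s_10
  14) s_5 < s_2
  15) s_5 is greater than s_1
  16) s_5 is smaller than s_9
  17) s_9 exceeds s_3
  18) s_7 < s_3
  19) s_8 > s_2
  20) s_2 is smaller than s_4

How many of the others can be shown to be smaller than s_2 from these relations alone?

6

The elements the relations force below s_2 are s_1, s_11, s_5, s_7, s_6, s_10 — no chain reaches any other.
That is 6.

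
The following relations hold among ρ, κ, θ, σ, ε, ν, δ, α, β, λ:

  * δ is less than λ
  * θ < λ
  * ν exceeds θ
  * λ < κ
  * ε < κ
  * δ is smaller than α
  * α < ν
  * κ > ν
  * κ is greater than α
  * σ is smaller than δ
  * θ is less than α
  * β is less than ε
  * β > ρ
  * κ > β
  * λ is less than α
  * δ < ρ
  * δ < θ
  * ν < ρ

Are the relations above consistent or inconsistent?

consistent

The single ordering σ < δ < θ < λ < α < ν < ρ < β < ε < κ satisfies every listed relation, so no contradiction arises.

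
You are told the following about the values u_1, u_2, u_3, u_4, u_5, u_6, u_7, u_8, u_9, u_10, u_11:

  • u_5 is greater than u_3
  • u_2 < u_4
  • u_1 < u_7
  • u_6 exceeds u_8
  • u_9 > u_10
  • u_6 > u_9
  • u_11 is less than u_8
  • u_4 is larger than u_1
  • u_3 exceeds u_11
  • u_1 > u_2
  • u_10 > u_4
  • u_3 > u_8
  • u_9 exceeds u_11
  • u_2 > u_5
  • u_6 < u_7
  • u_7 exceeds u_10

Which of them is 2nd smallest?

Chaining the given pairs: u_11 < u_8 < u_3 < u_5 < u_2 < u_1 < u_4 < u_10 < u_9 < u_6 < u_7.
Counting 2 from the smallest end gives u_8.

u_8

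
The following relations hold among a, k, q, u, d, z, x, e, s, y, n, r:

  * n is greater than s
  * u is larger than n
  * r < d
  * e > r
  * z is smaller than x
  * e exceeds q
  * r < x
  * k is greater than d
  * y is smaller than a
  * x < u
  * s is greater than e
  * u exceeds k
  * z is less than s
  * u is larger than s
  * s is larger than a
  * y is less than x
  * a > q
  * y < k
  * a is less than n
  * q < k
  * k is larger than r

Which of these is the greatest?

u

Chaining downward from u: directly below it, s, x, n, k; then q, r, z, y, e, a, d.
That covers every other element, and nothing is given above u, so u is the greatest.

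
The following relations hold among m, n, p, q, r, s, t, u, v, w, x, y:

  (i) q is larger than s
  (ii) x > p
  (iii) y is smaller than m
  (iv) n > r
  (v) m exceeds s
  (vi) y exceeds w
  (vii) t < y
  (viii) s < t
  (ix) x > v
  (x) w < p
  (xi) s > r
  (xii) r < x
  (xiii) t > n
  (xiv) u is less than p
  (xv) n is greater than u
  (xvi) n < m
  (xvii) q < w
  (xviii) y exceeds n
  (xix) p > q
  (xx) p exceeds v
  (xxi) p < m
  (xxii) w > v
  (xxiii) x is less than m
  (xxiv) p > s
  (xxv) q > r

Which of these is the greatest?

m

v is not greatest since v < w; r is not greatest since r < n; s is not greatest since s < m; q is not greatest since q < p; u is not greatest since u < p; w is not greatest since w < p; n is not greatest since n < m; t is not greatest since t < y; y is not greatest since y < m; p is not greatest since p < m; x is not greatest since x < m.
Only m has nothing above it, so m is the greatest.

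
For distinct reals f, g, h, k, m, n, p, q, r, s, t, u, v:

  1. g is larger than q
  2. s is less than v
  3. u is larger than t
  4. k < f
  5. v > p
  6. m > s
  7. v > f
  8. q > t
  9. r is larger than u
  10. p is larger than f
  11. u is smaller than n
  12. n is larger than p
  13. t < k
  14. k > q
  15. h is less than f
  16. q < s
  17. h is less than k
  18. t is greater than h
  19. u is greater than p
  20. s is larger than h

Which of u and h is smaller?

h

h < t < q < k < f < p < u, by transitivity through t, q, k, f, p.
So h < u; h is the smaller of the two.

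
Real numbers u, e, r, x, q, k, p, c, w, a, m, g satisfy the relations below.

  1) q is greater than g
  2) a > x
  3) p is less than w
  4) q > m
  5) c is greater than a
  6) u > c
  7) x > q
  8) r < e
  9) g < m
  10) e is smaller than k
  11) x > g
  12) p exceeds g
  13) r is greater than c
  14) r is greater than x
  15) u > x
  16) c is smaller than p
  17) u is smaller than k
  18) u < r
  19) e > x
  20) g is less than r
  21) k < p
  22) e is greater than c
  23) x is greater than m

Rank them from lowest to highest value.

Nothing is placed below g, so it is least; from there g < m; m < q; q < x; x < a; a < c; c < u; u < r; r < e; e < k; k < p; p < w, each given directly.

g < m < q < x < a < c < u < r < e < k < p < w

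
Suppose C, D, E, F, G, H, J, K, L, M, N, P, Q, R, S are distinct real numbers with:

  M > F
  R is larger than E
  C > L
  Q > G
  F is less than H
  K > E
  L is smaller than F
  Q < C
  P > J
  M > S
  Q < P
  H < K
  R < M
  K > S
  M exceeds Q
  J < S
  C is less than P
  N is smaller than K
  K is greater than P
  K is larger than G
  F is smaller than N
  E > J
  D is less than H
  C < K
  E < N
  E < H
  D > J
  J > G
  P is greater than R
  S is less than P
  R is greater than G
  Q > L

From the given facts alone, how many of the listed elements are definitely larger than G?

12

Directly above G: J, Q, R, K.
One step further: E, D, S, C, P, M (10 so far).
One step further: N, H (12 so far).
No other element is forced above G by the given relations, so the count is 12.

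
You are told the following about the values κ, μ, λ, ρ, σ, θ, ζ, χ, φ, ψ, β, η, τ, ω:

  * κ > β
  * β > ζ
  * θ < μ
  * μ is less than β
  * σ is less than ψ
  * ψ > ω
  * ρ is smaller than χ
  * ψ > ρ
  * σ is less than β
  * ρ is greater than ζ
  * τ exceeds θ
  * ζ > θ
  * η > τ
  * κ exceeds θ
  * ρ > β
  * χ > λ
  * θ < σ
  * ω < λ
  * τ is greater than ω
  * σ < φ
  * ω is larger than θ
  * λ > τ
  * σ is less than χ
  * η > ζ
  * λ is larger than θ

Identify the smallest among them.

ω is not least since θ < ω; μ is not least since θ < μ; ζ is not least since θ < ζ; σ is not least since θ < σ; β is not least since μ < β; τ is not least since ω < τ; λ is not least since θ < λ; η is not least since τ < η; κ is not least since β < κ; ρ is not least since ζ < ρ; φ is not least since σ < φ; χ is not least since σ < χ; ψ is not least since σ < ψ.
Only θ has nothing below it, so θ is the smallest.

θ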